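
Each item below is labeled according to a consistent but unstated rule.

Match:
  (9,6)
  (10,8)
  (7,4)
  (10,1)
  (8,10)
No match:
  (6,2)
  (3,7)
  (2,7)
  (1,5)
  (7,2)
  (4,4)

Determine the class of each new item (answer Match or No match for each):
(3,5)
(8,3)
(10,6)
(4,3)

No match, Match, Match, No match

All 'Match' examples share one property — sum ≥ 11 — and every 'No match' example lacks it.
(3,5): 3+5 = 8 — fails the rule, so No match.
(8,3): 8+3 = 11 — fits, so Match.
(10,6): 10+6 = 16 — fits, so Match.
(4,3): 4+3 = 7 — fails the rule, so No match.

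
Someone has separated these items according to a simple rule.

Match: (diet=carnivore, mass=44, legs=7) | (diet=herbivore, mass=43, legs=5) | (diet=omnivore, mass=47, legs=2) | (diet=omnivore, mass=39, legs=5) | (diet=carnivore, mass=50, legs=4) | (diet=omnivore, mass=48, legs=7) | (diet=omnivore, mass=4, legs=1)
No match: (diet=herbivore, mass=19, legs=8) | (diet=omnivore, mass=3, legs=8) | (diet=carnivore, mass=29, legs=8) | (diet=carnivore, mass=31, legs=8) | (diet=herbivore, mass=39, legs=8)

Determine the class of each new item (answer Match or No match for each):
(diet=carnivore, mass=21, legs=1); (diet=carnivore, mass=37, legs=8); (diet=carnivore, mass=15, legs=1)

The common property of the 'Match' items is: legs ≤ 7. No 'No match' item has it.

Match, No match, Match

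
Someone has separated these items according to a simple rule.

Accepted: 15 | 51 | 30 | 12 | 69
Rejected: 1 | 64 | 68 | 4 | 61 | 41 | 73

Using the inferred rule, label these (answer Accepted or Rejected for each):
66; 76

The simplest hypothesis consistent with all the labels is: multiple of 3.
66 — 66 = 3·22, hence Accepted. 76 — 76 = 3·25 + 1, hence Rejected.

Accepted, Rejected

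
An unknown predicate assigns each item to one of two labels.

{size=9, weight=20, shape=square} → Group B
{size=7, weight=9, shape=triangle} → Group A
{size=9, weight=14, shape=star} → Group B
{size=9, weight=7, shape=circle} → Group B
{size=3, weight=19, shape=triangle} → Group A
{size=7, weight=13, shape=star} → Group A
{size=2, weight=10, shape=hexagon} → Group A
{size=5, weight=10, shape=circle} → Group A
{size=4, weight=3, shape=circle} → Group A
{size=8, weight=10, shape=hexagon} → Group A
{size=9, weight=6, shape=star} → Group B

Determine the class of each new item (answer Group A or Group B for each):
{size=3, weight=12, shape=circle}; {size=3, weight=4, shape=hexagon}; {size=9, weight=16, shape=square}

Group A, Group A, Group B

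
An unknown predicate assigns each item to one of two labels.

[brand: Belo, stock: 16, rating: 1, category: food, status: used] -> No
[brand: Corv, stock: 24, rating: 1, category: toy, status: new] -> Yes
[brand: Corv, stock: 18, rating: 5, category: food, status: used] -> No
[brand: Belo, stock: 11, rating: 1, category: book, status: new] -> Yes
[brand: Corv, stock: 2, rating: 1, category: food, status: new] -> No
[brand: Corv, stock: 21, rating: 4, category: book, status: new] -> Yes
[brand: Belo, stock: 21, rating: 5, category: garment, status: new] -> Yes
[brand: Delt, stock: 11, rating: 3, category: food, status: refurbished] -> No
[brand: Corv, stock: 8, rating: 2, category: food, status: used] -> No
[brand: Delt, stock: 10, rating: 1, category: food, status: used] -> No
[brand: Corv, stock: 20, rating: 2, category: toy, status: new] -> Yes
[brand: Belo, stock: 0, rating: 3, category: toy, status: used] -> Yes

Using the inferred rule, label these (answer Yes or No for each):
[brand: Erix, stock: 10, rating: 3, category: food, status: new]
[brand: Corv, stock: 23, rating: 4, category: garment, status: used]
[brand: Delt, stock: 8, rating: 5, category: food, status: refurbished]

The rule appears to be: category is not food.
No: [brand: Erix, stock: 10, rating: 3, category: food, status: new], since category is food.
Yes: [brand: Corv, stock: 23, rating: 4, category: garment, status: used], since category is garment.
No: [brand: Delt, stock: 8, rating: 5, category: food, status: refurbished], since category is food.

No, Yes, No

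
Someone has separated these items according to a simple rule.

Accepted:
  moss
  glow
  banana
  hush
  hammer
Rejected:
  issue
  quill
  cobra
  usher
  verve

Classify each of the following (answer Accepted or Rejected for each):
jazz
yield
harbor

'Accepted' ⟺ even length.
jazz: length 4 — passes, so Accepted.
yield: length 5 — fails this test, so Rejected.
harbor: length 6 — passes, so Accepted.

Accepted, Rejected, Accepted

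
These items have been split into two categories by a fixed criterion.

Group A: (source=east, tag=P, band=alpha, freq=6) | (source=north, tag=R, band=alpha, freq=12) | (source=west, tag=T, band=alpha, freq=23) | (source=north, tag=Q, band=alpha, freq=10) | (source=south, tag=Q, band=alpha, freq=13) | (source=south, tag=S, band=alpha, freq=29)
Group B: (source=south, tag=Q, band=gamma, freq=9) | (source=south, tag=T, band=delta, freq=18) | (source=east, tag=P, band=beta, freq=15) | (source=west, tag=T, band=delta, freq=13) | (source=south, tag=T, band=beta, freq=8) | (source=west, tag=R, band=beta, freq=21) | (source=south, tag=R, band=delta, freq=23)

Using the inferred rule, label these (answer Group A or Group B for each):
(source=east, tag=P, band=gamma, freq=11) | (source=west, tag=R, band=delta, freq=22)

Group B, Group B

The distinguishing property — band is alpha — holds for all the 'Group A' cases and none of the 'Group B' cases.
(source=east, tag=P, band=gamma, freq=11): band is gamma, does not fit → Group B.
(source=west, tag=R, band=delta, freq=22): band is delta, does not fit → Group B.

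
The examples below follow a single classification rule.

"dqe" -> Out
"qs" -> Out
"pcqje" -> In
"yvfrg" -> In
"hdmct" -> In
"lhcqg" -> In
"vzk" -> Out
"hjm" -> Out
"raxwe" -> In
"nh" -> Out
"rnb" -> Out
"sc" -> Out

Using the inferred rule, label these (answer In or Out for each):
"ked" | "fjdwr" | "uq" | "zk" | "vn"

Out, In, Out, Out, Out

The simplest hypothesis consistent with all the labels is: length 5.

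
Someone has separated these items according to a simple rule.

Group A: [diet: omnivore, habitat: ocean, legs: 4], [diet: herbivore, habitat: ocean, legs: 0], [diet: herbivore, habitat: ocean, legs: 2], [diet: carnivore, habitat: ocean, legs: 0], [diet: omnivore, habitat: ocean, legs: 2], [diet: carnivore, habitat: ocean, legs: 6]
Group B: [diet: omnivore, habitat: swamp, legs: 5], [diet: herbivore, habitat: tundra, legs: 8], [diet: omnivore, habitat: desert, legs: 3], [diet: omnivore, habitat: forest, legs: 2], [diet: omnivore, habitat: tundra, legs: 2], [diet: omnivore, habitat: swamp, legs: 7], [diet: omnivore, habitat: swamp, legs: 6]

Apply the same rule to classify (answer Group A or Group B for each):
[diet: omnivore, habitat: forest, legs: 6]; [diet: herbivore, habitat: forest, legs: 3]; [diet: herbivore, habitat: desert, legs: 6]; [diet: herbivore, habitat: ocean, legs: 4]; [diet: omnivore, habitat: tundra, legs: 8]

Group B, Group B, Group B, Group A, Group B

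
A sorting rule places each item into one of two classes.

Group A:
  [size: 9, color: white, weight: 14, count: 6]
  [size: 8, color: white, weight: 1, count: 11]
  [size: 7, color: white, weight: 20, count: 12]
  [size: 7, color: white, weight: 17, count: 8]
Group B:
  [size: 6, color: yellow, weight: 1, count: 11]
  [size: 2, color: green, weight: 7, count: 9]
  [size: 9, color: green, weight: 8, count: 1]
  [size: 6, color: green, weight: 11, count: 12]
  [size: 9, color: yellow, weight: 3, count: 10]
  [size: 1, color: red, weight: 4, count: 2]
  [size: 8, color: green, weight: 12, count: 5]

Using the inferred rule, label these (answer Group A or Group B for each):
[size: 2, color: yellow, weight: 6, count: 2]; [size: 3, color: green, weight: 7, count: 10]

Comparing the two groups points to one rule — color is white.

Group B, Group B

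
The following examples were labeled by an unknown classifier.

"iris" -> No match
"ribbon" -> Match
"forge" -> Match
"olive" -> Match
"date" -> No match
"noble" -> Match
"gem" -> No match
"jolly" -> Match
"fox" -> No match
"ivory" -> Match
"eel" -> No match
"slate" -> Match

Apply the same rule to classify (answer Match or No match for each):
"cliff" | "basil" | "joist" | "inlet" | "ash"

Match, Match, Match, Match, No match

The common property of the 'Match' items is: length ≥ 5. No 'No match' item has it.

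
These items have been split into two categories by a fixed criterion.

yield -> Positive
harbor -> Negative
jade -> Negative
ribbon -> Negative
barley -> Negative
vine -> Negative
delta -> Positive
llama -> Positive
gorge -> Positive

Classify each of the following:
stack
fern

Positive, Negative

'Positive' ⟺ odd length.
stack → length 5 → Positive.
fern → length 4 → Negative.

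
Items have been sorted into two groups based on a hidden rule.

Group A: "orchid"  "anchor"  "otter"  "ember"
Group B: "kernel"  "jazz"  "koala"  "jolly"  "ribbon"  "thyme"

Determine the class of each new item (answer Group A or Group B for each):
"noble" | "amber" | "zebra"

Rule: starts with a vowel. This holds for each 'Group A' example and fails for each 'Group B' one.
"noble": starts with 'n', doesn't qualify → Group B. "amber": starts with 'a', meets the rule → Group A. "zebra": starts with 'z', doesn't qualify → Group B.

Group B, Group A, Group B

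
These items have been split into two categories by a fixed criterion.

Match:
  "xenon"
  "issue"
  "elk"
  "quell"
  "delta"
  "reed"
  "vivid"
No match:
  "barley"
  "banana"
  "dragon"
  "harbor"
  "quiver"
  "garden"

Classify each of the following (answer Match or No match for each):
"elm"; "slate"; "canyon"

'Match' ⟺ length ≤ 5.
"elm" → length 3 → Match.
"slate" → length 5 → Match.
"canyon" → length 6 → No match.

Match, Match, No match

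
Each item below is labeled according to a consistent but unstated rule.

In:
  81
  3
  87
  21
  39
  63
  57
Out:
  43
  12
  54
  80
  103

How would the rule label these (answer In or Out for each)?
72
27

Out, In

The common property of the 'In' items is: ≡ 3 (mod 6). No 'Out' item has it.
72: 72 mod 6 = 0 — doesn't match, so Out.
27: 27 mod 6 = 3 — matches, so In.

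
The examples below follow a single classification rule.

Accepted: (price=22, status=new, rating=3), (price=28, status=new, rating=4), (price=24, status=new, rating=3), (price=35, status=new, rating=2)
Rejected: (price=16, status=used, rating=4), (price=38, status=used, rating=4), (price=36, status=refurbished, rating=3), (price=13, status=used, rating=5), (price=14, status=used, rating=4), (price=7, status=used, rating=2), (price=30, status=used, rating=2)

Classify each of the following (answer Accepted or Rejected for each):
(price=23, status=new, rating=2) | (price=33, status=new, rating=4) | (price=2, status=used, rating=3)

Accepted, Accepted, Rejected

The simplest hypothesis consistent with all the labels is: status is new.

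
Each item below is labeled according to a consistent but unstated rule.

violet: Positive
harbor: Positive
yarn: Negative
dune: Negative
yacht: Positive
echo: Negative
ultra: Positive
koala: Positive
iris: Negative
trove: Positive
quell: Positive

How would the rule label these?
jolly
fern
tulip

Positive, Negative, Positive

The common property of the 'Positive' items is: length ≥ 5. No 'Negative' item has it.
jolly → length 5 → Positive. fern → length 4 → Negative. tulip → length 5 → Positive.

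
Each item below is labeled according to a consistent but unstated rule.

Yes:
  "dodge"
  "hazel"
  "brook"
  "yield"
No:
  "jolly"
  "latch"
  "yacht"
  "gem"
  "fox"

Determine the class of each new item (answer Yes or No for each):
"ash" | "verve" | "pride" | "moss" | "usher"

No, Yes, Yes, No, Yes

The classifier is using: has ≥ 2 vowels.
"ash": 1 vowel, doesn't qualify → No.
"verve": 2 vowels, matches → Yes.
"pride": 2 vowels, matches → Yes.
"moss": 1 vowel, doesn't qualify → No.
"usher": 2 vowels, matches → Yes.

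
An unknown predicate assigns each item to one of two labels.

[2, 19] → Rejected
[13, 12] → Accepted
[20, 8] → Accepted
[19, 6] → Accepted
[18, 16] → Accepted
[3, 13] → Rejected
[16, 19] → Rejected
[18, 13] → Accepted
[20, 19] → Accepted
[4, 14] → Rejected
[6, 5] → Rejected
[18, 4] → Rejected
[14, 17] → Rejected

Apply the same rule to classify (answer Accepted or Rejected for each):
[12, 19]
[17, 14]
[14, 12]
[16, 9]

The rule appears to be: first > second AND sum ≥ 25.
Rejected: [12, 19], since 12 < 19, 12+19 = 31. Accepted: [17, 14], since 17 > 14, 17+14 = 31. Accepted: [14, 12], since 14 > 12, 14+12 = 26. Accepted: [16, 9], since 16 > 9, 16+9 = 25.

Rejected, Accepted, Accepted, Accepted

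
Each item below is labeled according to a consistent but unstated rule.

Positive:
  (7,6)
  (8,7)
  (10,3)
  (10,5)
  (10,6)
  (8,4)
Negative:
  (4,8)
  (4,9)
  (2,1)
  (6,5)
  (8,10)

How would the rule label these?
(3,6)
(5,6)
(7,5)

A rule that fits every label: first > second AND sum ≥ 12 — true of each 'Positive' example, false of each 'Negative' one.
(3,6): 3 < 6, 3+6 = 9 — does not satisfy this, so Negative. (5,6): 5 < 6, 5+6 = 11 — does not satisfy this, so Negative. (7,5): 7 > 5, 7+5 = 12 — fits, so Positive.

Negative, Negative, Positive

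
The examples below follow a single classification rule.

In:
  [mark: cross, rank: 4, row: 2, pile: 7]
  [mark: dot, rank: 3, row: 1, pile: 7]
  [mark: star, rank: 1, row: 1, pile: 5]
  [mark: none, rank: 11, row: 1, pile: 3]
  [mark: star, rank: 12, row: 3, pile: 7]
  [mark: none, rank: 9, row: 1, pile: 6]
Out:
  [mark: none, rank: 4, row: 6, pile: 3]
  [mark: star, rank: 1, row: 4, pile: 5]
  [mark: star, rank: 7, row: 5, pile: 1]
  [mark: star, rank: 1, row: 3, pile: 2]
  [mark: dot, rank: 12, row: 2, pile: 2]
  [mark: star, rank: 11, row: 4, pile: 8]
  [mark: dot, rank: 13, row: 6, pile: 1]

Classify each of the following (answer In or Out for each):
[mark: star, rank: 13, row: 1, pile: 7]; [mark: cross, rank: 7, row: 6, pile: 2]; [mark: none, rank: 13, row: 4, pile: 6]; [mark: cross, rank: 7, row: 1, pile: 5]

The common property of the 'In' items is: pile ≥ 3 AND row ≤ 3. No 'Out' item has it.
[mark: star, rank: 13, row: 1, pile: 7] → pile = 7, row = 1 → In. [mark: cross, rank: 7, row: 6, pile: 2] → pile = 2, row = 6 → Out. [mark: none, rank: 13, row: 4, pile: 6] → pile = 6, row = 4 → Out. [mark: cross, rank: 7, row: 1, pile: 5] → pile = 5, row = 1 → In.

In, Out, Out, In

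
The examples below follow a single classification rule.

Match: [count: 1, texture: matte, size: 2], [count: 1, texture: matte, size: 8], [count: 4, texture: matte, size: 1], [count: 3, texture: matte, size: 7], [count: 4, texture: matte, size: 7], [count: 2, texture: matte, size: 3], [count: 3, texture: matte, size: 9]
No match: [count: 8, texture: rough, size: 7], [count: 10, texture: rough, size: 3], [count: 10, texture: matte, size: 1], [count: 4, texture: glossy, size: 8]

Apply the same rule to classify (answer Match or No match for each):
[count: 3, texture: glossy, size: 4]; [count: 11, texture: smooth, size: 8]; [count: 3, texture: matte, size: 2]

No match, No match, Match

All 'Match' examples share one property — texture is matte AND count ≤ 4 — and every 'No match' example lacks it.
[count: 3, texture: glossy, size: 4] — texture is glossy, count = 3, hence No match.
[count: 11, texture: smooth, size: 8] — texture is smooth, count = 11, hence No match.
[count: 3, texture: matte, size: 2] — texture is matte, count = 3, hence Match.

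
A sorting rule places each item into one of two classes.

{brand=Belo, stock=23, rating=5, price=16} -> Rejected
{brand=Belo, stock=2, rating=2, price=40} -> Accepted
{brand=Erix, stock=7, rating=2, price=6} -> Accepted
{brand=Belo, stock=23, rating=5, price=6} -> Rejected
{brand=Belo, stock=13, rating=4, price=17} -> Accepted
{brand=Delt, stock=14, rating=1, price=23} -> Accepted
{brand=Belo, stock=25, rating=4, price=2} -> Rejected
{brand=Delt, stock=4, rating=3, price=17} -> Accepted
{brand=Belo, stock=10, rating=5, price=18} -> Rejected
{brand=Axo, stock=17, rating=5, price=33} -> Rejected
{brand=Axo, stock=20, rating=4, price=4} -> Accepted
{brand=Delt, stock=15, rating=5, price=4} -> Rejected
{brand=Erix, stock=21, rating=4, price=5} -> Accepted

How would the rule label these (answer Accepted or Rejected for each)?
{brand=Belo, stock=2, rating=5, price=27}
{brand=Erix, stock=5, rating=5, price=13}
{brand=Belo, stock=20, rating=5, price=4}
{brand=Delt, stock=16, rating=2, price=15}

Rejected, Rejected, Rejected, Accepted

One predicate separates the groups cleanly: rating ≤ 4 AND price ≥ 4.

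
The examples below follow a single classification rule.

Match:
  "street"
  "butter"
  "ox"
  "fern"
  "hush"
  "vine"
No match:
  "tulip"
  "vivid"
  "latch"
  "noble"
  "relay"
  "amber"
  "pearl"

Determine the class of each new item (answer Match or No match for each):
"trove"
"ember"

A rule that fits every label: even length — true of each 'Match' example, false of each 'No match' one.

No match, No match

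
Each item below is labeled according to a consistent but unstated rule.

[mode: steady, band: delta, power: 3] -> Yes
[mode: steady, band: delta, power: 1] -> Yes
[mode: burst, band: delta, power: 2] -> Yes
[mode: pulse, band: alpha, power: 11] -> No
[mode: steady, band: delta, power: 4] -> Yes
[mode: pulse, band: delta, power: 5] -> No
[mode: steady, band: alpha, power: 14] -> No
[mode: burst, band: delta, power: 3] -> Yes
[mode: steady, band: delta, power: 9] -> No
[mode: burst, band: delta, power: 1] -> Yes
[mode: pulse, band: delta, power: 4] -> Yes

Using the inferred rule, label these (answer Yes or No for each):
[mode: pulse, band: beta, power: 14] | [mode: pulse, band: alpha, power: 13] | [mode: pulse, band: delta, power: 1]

No, No, Yes

All 'Yes' examples share one property — power ≤ 4 — and every 'No' example lacks it.
[mode: pulse, band: beta, power: 14] → power = 14 → No.
[mode: pulse, band: alpha, power: 13] → power = 13 → No.
[mode: pulse, band: delta, power: 1] → power = 1 → Yes.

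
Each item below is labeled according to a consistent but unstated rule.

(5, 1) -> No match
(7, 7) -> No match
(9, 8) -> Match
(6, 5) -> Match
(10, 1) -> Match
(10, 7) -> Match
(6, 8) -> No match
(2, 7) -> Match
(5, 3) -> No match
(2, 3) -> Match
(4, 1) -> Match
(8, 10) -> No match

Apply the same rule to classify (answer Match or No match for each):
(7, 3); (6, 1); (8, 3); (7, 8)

No match, Match, Match, Match

Every 'Match' example satisfies: sum is odd. None of the 'No match' examples do.
No match: (7, 3), since 7+3 = 10.
Match: (6, 1), since 6+1 = 7.
Match: (8, 3), since 8+3 = 11.
Match: (7, 8), since 7+8 = 15.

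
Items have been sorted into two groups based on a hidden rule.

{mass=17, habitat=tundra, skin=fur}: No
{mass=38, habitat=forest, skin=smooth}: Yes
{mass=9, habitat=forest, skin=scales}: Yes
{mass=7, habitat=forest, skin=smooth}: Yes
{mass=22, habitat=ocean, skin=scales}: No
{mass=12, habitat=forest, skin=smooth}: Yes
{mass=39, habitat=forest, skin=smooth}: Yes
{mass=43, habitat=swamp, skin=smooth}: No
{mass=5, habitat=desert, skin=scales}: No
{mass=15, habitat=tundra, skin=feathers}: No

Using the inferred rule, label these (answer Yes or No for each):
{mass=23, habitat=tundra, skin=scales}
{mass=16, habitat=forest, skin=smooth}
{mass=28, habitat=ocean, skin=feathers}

No, Yes, No

The classifier is using: habitat is forest.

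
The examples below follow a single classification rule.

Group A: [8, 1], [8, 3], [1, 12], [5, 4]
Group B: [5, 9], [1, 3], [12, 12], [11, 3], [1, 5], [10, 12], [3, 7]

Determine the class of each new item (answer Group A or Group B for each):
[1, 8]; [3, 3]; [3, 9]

Checking candidate rules against both groups, what survives is: sum is odd.
[1, 8]: 1+8 = 9, fits → Group A.
[3, 3]: 3+3 = 6, does not pass → Group B.
[3, 9]: 3+9 = 12, does not pass → Group B.

Group A, Group B, Group B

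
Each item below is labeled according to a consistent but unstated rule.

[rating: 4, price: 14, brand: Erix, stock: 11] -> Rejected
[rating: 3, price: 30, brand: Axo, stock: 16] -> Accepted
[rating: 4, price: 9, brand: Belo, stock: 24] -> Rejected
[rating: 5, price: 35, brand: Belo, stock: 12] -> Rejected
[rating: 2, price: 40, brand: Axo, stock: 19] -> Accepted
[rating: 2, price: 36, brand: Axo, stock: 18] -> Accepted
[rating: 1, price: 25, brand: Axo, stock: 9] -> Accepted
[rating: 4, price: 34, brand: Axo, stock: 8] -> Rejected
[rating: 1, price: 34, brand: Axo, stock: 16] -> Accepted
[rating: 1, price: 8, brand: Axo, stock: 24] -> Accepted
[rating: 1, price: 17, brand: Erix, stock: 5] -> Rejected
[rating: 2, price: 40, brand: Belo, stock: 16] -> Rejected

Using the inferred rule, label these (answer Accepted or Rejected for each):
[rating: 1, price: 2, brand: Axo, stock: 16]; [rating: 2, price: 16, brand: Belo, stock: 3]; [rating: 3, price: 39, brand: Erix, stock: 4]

Accepted, Rejected, Rejected

A rule that fits every label: brand is Axo AND stock ≥ 9 — true of each 'Accepted' example, false of each 'Rejected' one.
[rating: 1, price: 2, brand: Axo, stock: 16]: brand is Axo, stock = 16 — meets the rule, so Accepted.
[rating: 2, price: 16, brand: Belo, stock: 3]: brand is Belo, stock = 3 — doesn't qualify, so Rejected.
[rating: 3, price: 39, brand: Erix, stock: 4]: brand is Erix, stock = 4 — doesn't qualify, so Rejected.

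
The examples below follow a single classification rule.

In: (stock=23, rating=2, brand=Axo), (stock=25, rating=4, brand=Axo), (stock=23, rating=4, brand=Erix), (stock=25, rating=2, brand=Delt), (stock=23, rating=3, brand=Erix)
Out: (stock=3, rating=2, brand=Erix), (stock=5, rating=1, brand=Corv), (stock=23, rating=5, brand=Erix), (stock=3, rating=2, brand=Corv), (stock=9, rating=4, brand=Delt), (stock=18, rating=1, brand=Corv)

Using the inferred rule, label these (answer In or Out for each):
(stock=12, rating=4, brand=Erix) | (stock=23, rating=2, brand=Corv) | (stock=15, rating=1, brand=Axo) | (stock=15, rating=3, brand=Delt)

Out, In, Out, Out

Rule: stock ≥ 23 AND rating ≤ 4. This holds for each 'In' example and fails for each 'Out' one.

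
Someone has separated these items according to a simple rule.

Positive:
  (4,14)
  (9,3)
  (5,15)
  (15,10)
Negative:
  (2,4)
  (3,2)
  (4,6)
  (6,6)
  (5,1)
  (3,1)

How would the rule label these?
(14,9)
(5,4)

Positive, Negative

The common property of the 'Positive' items is: max ≥ 9. No 'Negative' item has it.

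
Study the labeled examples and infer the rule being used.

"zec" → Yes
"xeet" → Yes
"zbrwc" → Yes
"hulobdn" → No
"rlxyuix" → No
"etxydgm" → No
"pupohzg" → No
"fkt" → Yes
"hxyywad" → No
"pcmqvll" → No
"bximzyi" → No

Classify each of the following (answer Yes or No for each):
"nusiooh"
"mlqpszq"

No, No

The common property of the 'Yes' items is: length ≤ 5. No 'No' item has it.
"nusiooh" → length 7 → No.
"mlqpszq" → length 7 → No.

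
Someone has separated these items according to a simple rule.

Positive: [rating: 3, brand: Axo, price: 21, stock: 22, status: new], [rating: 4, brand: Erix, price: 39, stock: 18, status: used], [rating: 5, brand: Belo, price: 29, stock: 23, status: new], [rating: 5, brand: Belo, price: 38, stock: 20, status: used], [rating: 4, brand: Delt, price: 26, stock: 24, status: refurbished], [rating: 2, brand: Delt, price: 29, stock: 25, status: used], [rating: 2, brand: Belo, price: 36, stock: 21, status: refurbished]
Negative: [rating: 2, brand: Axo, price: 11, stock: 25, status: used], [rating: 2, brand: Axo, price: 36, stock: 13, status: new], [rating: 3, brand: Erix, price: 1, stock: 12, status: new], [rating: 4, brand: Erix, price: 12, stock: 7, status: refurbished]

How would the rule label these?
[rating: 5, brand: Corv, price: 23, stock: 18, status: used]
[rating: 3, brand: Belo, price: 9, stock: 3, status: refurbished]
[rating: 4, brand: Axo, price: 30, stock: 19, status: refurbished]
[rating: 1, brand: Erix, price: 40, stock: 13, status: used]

A rule that fits every label: stock ≥ 18 AND price ≥ 12 — true of each 'Positive' example, false of each 'Negative' one.
Positive: [rating: 5, brand: Corv, price: 23, stock: 18, status: used], since stock = 18, price = 23. Negative: [rating: 3, brand: Belo, price: 9, stock: 3, status: refurbished], since stock = 3, price = 9. Positive: [rating: 4, brand: Axo, price: 30, stock: 19, status: refurbished], since stock = 19, price = 30. Negative: [rating: 1, brand: Erix, price: 40, stock: 13, status: used], since stock = 13, price = 40.

Positive, Negative, Positive, Negative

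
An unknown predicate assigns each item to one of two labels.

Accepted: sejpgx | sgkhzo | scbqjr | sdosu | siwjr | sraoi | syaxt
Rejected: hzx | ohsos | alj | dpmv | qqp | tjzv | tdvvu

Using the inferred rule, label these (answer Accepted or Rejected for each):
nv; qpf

The rule appears to be: starts with 's'.
nv: Rejected (starts with 'n'). qpf: Rejected (starts with 'q').

Rejected, Rejected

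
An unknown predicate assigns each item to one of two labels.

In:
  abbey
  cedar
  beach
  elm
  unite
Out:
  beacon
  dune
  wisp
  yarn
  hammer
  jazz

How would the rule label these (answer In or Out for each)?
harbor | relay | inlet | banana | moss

Out, In, In, Out, Out

A rule that fits every label: odd length — true of each 'In' example, false of each 'Out' one.
harbor: length 6, fails the rule → Out. relay: length 5, passes → In. inlet: length 5, passes → In. banana: length 6, fails the rule → Out. moss: length 4, fails the rule → Out.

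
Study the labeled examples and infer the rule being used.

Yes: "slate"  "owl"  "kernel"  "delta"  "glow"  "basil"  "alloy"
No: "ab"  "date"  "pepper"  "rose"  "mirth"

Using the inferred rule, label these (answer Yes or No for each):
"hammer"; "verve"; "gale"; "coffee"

Rule: contains 'l'. This holds for each 'Yes' example and fails for each 'No' one.
"hammer": No (no 'l'). "verve": No (no 'l'). "gale": Yes (has 'l'). "coffee": No (no 'l').

No, No, Yes, No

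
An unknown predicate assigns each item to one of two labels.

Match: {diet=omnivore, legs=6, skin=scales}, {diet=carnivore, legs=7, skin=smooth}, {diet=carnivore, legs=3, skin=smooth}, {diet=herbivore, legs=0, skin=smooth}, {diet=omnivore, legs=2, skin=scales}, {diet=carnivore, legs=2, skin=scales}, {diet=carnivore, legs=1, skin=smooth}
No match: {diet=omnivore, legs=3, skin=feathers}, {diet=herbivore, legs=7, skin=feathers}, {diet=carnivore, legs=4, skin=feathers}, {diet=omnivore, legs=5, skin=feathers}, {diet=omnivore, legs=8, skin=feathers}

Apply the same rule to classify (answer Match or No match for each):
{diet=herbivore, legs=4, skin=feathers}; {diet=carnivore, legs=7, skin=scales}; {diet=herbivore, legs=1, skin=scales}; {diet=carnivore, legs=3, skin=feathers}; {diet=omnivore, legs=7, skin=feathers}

Rule: skin is not feathers. This holds for each 'Match' example and fails for each 'No match' one.
{diet=herbivore, legs=4, skin=feathers}: skin is feathers — fails the rule, so No match.
{diet=carnivore, legs=7, skin=scales}: skin is scales — qualifies, so Match.
{diet=herbivore, legs=1, skin=scales}: skin is scales — qualifies, so Match.
{diet=carnivore, legs=3, skin=feathers}: skin is feathers — fails the rule, so No match.
{diet=omnivore, legs=7, skin=feathers}: skin is feathers — fails the rule, so No match.

No match, Match, Match, No match, No match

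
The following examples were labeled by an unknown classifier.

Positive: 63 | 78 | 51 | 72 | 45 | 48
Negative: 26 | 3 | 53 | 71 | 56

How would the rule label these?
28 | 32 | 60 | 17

The distinguishing property — multiple of 3 AND at least 26 — holds for all the 'Positive' cases and none of the 'Negative' cases.
Negative: 28, since 28 = 3·9 + 1, 28 ≥ 26.
Negative: 32, since 32 = 3·10 + 2, 32 ≥ 26.
Positive: 60, since 60 = 3·20, 60 ≥ 26.
Negative: 17, since 17 = 3·5 + 2, 17 < 26.

Negative, Negative, Positive, Negative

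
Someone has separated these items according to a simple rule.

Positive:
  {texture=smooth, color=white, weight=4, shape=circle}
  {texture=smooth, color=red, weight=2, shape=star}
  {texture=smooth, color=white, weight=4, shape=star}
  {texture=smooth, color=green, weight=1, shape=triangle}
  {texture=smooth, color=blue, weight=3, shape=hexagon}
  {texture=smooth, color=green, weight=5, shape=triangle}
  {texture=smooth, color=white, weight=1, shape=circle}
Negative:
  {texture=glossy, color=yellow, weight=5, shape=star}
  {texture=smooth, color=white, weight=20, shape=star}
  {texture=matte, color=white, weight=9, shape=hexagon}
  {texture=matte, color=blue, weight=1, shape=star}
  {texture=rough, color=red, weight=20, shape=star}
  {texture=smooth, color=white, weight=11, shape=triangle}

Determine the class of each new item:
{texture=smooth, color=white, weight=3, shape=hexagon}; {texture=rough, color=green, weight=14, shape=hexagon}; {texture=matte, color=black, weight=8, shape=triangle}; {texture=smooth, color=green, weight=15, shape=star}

Positive, Negative, Negative, Negative

The common property of the 'Positive' items is: texture is smooth AND weight ≤ 5. No 'Negative' item has it.
{texture=smooth, color=white, weight=3, shape=hexagon} → texture is smooth, weight = 3 → Positive.
{texture=rough, color=green, weight=14, shape=hexagon} → texture is rough, weight = 14 → Negative.
{texture=matte, color=black, weight=8, shape=triangle} → texture is matte, weight = 8 → Negative.
{texture=smooth, color=green, weight=15, shape=star} → texture is smooth, weight = 15 → Negative.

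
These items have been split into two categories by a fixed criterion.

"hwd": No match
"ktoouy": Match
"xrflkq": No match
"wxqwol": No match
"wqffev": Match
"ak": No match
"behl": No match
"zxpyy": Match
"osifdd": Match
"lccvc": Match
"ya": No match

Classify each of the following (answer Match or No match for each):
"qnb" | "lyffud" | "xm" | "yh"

Every 'Match' example satisfies: has a double letter. None of the 'No match' examples do.
"qnb": no doubled letter, lacks this property → No match.
"lyffud": 'ff' doubled, satisfies this → Match.
"xm": no doubled letter, lacks this property → No match.
"yh": no doubled letter, lacks this property → No match.

No match, Match, No match, No match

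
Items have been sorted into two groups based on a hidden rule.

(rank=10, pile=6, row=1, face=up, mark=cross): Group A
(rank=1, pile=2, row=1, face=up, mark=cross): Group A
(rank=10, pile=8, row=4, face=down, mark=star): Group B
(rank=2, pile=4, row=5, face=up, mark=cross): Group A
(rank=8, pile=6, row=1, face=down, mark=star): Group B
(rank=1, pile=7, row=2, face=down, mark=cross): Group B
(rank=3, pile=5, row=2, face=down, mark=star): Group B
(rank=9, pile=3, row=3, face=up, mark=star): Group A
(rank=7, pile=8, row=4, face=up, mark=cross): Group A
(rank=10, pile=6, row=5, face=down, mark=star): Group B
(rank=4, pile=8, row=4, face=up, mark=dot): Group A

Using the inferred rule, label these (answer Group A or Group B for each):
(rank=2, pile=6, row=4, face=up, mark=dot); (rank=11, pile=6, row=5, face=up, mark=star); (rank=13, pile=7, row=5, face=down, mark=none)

Group A, Group A, Group B

The common property of the 'Group A' items is: face is up. No 'Group B' item has it.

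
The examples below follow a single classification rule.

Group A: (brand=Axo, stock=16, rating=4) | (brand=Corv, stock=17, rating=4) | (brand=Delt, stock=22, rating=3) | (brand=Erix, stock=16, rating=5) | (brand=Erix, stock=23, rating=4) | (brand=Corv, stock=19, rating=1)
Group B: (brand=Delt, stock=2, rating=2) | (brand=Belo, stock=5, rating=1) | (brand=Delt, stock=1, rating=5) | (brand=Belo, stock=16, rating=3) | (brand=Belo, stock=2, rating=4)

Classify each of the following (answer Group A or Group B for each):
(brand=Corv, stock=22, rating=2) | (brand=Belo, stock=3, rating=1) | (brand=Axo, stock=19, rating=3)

Group A, Group B, Group A

The classifier is using: brand is not Belo AND stock ≥ 5.
(brand=Corv, stock=22, rating=2): brand is Corv, stock = 22 — qualifies, so Group A.
(brand=Belo, stock=3, rating=1): brand is Belo, stock = 3 — lacks this property, so Group B.
(brand=Axo, stock=19, rating=3): brand is Axo, stock = 19 — qualifies, so Group A.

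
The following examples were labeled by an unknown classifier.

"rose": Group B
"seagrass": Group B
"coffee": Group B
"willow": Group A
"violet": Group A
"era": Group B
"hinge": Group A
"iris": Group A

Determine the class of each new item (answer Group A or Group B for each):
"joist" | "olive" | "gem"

Group A, Group A, Group B

Comparing the two groups points to one rule — contains 'i'.
"joist": has 'i' — matches, so Group A.
"olive": has 'i' — matches, so Group A.
"gem": no 'i' — doesn't match, so Group B.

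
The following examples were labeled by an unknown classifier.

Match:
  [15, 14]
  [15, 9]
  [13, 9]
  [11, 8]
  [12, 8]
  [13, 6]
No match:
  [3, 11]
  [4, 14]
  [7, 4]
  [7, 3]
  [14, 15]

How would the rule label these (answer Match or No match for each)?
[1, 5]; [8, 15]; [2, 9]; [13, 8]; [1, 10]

No match, No match, No match, Match, No match

All 'Match' examples share one property — first > second AND sum ≥ 14 — and every 'No match' example lacks it.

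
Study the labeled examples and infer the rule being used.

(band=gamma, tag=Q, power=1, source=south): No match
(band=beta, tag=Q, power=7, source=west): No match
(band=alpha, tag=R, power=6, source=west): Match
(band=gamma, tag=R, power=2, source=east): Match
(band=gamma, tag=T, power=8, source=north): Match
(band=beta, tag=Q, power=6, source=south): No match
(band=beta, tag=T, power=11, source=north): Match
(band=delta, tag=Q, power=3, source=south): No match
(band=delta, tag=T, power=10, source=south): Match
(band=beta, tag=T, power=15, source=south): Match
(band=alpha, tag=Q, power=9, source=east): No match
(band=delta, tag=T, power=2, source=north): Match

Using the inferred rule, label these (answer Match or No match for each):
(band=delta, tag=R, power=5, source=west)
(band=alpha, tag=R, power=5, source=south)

Match, Match

All 'Match' examples share one property — tag is not Q — and every 'No match' example lacks it.
(band=delta, tag=R, power=5, source=west) → tag is R → Match.
(band=alpha, tag=R, power=5, source=south) → tag is R → Match.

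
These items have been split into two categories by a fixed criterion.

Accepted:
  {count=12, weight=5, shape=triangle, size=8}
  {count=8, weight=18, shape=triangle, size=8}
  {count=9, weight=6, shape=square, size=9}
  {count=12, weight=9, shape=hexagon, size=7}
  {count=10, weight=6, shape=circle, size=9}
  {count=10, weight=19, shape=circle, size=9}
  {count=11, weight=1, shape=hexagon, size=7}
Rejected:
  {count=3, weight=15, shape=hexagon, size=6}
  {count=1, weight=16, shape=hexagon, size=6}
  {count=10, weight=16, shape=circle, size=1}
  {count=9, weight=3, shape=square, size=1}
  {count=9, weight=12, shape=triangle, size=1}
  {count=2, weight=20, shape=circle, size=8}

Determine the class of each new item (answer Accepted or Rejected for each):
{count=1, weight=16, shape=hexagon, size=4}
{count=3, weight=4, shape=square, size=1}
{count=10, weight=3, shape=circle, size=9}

Rejected, Rejected, Accepted

The common property of the 'Accepted' items is: count ≥ 3 AND size ≥ 7. No 'Rejected' item has it.
{count=1, weight=16, shape=hexagon, size=4}: count = 1, size = 4 — fails this test, so Rejected. {count=3, weight=4, shape=square, size=1}: count = 3, size = 1 — fails this test, so Rejected. {count=10, weight=3, shape=circle, size=9}: count = 10, size = 9 — qualifies, so Accepted.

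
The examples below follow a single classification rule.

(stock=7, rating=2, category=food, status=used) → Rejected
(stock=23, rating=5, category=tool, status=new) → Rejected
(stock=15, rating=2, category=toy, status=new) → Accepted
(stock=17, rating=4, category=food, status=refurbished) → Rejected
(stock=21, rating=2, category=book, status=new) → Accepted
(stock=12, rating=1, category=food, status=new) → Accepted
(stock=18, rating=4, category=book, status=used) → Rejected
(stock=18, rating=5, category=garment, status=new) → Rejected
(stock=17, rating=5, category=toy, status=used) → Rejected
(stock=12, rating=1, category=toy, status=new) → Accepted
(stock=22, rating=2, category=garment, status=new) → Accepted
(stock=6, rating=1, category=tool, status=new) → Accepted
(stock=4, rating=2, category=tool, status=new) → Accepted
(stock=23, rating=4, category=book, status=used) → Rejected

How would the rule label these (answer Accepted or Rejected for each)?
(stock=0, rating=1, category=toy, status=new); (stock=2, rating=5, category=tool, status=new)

Accepted, Rejected

'Accepted' ⟺ status is new AND rating ≤ 2.
(stock=0, rating=1, category=toy, status=new): status is new, rating = 1 — satisfies this, so Accepted.
(stock=2, rating=5, category=tool, status=new): status is new, rating = 5 — lacks this property, so Rejected.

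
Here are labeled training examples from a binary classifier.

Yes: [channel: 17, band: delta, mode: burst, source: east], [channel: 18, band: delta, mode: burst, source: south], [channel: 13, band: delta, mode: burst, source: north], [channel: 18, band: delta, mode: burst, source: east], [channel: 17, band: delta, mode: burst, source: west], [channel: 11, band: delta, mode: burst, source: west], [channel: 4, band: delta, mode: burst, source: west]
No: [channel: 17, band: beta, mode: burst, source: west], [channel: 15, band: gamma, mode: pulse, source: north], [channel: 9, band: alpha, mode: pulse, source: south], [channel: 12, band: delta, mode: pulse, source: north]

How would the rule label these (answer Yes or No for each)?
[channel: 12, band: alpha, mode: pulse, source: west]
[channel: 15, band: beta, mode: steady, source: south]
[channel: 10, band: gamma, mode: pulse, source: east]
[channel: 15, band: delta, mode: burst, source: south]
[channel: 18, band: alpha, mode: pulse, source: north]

No, No, No, Yes, No

The pattern is that an item is 'Yes' exactly when: band is delta AND mode is burst.
[channel: 12, band: alpha, mode: pulse, source: west]: band is alpha, mode is pulse, doesn't match → No.
[channel: 15, band: beta, mode: steady, source: south]: band is beta, mode is steady, doesn't match → No.
[channel: 10, band: gamma, mode: pulse, source: east]: band is gamma, mode is pulse, doesn't match → No.
[channel: 15, band: delta, mode: burst, source: south]: band is delta, mode is burst, matches → Yes.
[channel: 18, band: alpha, mode: pulse, source: north]: band is alpha, mode is pulse, doesn't match → No.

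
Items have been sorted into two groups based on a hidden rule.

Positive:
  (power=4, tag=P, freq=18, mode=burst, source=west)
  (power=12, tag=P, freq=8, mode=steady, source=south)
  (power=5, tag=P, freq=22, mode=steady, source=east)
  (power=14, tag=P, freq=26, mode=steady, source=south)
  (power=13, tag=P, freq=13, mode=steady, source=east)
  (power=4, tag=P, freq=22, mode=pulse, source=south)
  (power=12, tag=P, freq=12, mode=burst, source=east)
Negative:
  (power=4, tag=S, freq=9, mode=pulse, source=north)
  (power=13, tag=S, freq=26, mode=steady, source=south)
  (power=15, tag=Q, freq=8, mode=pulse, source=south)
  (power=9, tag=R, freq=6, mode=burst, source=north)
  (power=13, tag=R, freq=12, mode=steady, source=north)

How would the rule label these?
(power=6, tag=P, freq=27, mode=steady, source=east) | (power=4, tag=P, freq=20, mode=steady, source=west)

Positive, Positive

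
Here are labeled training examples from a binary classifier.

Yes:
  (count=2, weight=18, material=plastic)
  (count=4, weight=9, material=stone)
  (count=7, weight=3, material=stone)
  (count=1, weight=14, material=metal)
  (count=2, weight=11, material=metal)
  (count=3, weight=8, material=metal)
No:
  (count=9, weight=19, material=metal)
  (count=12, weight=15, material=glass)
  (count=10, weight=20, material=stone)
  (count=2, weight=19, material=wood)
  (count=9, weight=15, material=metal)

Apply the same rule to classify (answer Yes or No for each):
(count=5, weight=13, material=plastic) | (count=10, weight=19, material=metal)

One predicate separates the groups cleanly: count ≤ 7 AND weight ≤ 18.

Yes, No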